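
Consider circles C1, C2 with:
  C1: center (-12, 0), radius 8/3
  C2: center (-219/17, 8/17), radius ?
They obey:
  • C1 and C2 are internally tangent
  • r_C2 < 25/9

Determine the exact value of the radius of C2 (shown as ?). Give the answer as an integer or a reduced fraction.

1. [int C1,C2]  r_C2² − (16/3)r_C2 + 55/9 = 0  ⇒  r_C2 = 5/3 or 11/3
2. given r_C2 < 25/9: keep 5/3

5/3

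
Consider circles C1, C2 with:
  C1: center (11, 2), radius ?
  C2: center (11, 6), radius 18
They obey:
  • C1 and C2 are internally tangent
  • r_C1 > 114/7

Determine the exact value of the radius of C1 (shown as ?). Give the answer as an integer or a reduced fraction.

22

1. [int C1,C2]  r_C1² − 36r_C1 + 308 = 0  ⇒  r_C1 = 14 or 22
2. given r_C1 > 114/7: keep 22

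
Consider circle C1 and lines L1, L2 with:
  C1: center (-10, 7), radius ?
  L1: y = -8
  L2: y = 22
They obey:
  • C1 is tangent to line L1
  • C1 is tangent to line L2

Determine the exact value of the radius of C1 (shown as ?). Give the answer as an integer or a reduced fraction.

1. [C1‖L1]  r_C1² − 225 = 0  ⇒  r_C1 = 15 (r>0 drops 1)
2. [C1‖L2]  r_C1² − 225 = 0  ⇒  r_C1 = 15 (r>0 drops 1)

15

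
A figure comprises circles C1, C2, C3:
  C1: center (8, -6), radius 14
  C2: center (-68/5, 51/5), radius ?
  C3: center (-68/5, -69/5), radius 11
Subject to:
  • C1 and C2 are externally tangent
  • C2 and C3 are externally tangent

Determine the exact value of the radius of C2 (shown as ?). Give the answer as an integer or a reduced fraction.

1. [ext C1·C2]  r_C2² + 28r_C2 − 533 = 0  ⇒  r_C2 = 13 (r>0 drops 1)
2. [ext C2·C3]  r_C2² + 22r_C2 − 455 = 0  ⇒  r_C2 = 13 (r>0 drops 1)

13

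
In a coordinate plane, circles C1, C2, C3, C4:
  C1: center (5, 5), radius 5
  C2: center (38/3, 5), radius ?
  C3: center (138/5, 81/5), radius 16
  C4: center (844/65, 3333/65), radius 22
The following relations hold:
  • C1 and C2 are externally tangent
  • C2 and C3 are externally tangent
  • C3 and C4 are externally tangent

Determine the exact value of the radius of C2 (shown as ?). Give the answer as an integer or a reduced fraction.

8/3

1. [ext C1·C2]  r_C2² + 10r_C2 − 304/9 = 0  ⇒  r_C2 = 8/3 (r>0 drops 1)
2. [ext C2·C3]  r_C2² + 32r_C2 − 832/9 = 0  ⇒  r_C2 = 8/3 (r>0 drops 1)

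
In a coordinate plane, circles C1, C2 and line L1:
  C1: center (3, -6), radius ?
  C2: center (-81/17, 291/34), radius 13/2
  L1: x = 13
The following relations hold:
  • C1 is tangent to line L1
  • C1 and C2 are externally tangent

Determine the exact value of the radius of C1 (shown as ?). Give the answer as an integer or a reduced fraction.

10

1. [C1‖L1]  r_C1² − 100 = 0  ⇒  r_C1 = 10 (r>0 drops 1)
2. [ext C1·C2]  r_C1² + 13r_C1 − 230 = 0  ⇒  r_C1 = 10 (r>0 drops 1)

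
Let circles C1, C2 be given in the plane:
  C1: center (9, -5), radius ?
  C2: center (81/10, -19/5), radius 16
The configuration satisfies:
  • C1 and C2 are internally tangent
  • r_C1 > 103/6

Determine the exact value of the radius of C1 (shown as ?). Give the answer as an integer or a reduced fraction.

35/2

1. [int C1,C2]  r_C1² − 32r_C1 + 1015/4 = 0  ⇒  r_C1 = 29/2 or 35/2
2. given r_C1 > 103/6: keep 35/2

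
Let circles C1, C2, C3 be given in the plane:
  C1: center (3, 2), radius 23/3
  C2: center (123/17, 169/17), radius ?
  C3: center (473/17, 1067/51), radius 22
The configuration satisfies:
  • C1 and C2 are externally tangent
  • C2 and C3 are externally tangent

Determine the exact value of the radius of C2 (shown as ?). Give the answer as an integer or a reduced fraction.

4/3

1. [ext C1·C2]  r_C2² + (46/3)r_C2 − 200/9 = 0  ⇒  r_C2 = 4/3 (r>0 drops 1)
2. [ext C2·C3]  r_C2² + 44r_C2 − 544/9 = 0  ⇒  r_C2 = 4/3 (r>0 drops 1)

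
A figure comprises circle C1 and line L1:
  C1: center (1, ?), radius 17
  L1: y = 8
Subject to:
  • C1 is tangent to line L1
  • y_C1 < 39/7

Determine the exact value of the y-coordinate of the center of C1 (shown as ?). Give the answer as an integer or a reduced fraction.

1. [C1‖L1]  y_C1² − 16y_C1 − 225 = 0  ⇒  y_C1 = -9 or 25
2. given y_C1 < 39/7: keep -9

-9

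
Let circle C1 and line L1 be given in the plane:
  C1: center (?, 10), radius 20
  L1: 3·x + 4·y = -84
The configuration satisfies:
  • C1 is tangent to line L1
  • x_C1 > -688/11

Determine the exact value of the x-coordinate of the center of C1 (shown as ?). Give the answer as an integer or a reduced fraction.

1. [C1‖L1]  x_C1² + (248/3)x_C1 + 1792/3 = 0  ⇒  x_C1 = -224/3 or -8
2. given x_C1 > -688/11: keep -8

-8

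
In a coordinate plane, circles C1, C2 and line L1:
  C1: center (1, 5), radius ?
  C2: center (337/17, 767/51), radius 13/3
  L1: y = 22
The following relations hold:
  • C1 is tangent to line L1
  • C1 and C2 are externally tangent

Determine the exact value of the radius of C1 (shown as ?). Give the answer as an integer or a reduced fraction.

1. [C1‖L1]  r_C1² − 289 = 0  ⇒  r_C1 = 17 (r>0 drops 1)
2. [ext C1·C2]  r_C1² + (26/3)r_C1 − 1309/3 = 0  ⇒  r_C1 = 17 (r>0 drops 1)

17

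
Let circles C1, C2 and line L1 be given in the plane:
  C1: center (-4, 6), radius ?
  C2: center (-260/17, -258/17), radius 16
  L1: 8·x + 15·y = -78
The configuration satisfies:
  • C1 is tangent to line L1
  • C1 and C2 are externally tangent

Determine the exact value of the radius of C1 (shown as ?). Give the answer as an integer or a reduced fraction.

1. [C1‖L1]  r_C1² − 64 = 0  ⇒  r_C1 = 8 (r>0 drops 1)
2. [ext C1·C2]  r_C1² + 32r_C1 − 320 = 0  ⇒  r_C1 = 8 (r>0 drops 1)

8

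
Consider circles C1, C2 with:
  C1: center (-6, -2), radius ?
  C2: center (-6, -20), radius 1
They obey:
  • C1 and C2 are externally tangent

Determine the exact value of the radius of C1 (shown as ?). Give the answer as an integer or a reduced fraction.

17

1. [ext C1·C2]  r_C1² + 2r_C1 − 323 = 0  ⇒  r_C1 = 17 (r>0 drops 1)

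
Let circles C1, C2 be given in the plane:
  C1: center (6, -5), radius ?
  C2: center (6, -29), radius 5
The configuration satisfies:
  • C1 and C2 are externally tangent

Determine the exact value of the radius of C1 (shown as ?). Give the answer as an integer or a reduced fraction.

1. [ext C1·C2]  r_C1² + 10r_C1 − 551 = 0  ⇒  r_C1 = 19 (r>0 drops 1)

19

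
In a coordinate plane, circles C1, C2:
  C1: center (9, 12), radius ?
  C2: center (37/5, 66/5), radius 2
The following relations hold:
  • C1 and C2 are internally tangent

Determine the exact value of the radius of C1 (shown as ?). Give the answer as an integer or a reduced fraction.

4

1. [int C1,C2]  r_C1² − 4r_C1 = 0  ⇒  r_C1 = 4 (r>0 drops 1)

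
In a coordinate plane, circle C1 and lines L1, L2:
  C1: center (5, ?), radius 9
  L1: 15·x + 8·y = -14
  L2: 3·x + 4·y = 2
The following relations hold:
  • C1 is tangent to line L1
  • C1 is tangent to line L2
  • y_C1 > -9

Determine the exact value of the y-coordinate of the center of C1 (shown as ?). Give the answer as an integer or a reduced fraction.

1. [C1‖L1]  y_C1² + (89/4)y_C1 − 242 = 0  ⇒  y_C1 = -121/4 or 8
2. [C1‖L2]  y_C1² + (13/2)y_C1 − 116 = 0  ⇒  y_C1 = -29/2 or 8

8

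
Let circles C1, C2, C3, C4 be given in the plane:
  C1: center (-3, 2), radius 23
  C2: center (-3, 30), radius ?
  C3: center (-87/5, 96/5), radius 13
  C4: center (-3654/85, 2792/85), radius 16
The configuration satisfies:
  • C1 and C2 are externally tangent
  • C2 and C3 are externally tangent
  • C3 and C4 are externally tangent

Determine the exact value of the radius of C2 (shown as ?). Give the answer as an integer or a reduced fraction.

1. [ext C1·C2]  r_C2² + 46r_C2 − 255 = 0  ⇒  r_C2 = 5 (r>0 drops 1)
2. [ext C2·C3]  r_C2² + 26r_C2 − 155 = 0  ⇒  r_C2 = 5 (r>0 drops 1)

5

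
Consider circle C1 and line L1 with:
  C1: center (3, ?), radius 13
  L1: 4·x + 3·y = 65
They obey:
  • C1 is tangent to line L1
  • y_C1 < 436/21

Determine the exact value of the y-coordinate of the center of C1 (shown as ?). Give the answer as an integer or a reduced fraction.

1. [C1‖L1]  y_C1² − (106/3)y_C1 − 472/3 = 0  ⇒  y_C1 = -4 or 118/3
2. given y_C1 < 436/21: keep -4

-4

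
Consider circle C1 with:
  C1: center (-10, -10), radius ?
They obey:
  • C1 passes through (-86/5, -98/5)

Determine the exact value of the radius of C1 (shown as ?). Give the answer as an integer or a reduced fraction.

12

1. [C1∋P]  r_C1² − 144 = 0  ⇒  r_C1 = 12 (r>0 drops 1)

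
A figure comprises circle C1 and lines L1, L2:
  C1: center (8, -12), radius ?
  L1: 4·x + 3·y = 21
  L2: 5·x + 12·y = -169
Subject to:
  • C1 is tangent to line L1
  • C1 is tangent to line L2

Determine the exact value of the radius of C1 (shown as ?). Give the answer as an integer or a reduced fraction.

1. [C1‖L1]  r_C1² − 25 = 0  ⇒  r_C1 = 5 (r>0 drops 1)
2. [C1‖L2]  r_C1² − 25 = 0  ⇒  r_C1 = 5 (r>0 drops 1)

5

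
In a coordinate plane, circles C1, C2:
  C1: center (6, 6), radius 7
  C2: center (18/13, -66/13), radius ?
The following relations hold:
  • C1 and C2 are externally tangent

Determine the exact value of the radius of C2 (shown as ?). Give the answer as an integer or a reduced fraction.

5

1. [ext C1·C2]  r_C2² + 14r_C2 − 95 = 0  ⇒  r_C2 = 5 (r>0 drops 1)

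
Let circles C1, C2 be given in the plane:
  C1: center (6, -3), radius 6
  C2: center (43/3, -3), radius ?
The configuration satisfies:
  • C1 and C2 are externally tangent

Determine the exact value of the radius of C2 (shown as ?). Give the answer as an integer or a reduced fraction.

1. [ext C1·C2]  r_C2² + 12r_C2 − 301/9 = 0  ⇒  r_C2 = 7/3 (r>0 drops 1)

7/3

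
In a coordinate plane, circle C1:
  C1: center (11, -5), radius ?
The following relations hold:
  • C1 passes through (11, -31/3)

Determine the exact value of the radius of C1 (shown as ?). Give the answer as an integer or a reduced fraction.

16/3

1. [C1∋P]  r_C1² − 256/9 = 0  ⇒  r_C1 = 16/3 (r>0 drops 1)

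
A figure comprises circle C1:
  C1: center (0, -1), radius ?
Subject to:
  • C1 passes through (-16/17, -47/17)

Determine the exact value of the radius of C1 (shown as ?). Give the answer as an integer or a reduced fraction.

1. [C1∋P]  r_C1² − 4 = 0  ⇒  r_C1 = 2 (r>0 drops 1)

2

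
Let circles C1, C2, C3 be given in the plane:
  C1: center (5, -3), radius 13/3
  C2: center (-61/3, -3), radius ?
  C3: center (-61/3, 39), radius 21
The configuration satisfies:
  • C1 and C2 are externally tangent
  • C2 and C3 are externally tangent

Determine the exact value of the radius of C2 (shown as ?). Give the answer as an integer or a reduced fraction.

1. [ext C1·C2]  r_C2² + (26/3)r_C2 − 623 = 0  ⇒  r_C2 = 21 (r>0 drops 1)
2. [ext C2·C3]  r_C2² + 42r_C2 − 1323 = 0  ⇒  r_C2 = 21 (r>0 drops 1)

21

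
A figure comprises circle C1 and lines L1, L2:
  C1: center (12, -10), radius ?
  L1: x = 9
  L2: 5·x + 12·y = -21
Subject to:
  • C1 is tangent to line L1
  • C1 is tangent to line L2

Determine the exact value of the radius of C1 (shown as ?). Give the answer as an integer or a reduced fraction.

1. [C1‖L1]  r_C1² − 9 = 0  ⇒  r_C1 = 3 (r>0 drops 1)
2. [C1‖L2]  r_C1² − 9 = 0  ⇒  r_C1 = 3 (r>0 drops 1)

3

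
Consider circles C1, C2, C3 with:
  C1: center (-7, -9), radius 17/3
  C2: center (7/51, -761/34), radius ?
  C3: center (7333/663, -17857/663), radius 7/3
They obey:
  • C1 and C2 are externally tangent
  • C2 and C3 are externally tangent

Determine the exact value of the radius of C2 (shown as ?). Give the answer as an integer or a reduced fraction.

1. [ext C1·C2]  r_C2² + (34/3)r_C2 − 2375/12 = 0  ⇒  r_C2 = 19/2 (r>0 drops 1)
2. [ext C2·C3]  r_C2² + (14/3)r_C2 − 1615/12 = 0  ⇒  r_C2 = 19/2 (r>0 drops 1)

19/2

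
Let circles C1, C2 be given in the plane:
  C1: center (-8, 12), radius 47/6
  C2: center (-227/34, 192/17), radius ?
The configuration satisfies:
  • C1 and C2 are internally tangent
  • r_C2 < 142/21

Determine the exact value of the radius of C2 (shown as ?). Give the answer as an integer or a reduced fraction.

1. [int C1,C2]  r_C2² − (47/3)r_C2 + 532/9 = 0  ⇒  r_C2 = 19/3 or 28/3
2. given r_C2 < 142/21: keep 19/3

19/3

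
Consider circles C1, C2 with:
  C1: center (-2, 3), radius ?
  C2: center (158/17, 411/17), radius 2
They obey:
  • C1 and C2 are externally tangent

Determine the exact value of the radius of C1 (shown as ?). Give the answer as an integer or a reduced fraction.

1. [ext C1·C2]  r_C1² + 4r_C1 − 572 = 0  ⇒  r_C1 = 22 (r>0 drops 1)

22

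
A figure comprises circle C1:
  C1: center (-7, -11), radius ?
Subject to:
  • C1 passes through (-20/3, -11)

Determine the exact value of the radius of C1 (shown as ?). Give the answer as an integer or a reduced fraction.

1/3

1. [C1∋P]  r_C1² − 1/9 = 0  ⇒  r_C1 = 1/3 (r>0 drops 1)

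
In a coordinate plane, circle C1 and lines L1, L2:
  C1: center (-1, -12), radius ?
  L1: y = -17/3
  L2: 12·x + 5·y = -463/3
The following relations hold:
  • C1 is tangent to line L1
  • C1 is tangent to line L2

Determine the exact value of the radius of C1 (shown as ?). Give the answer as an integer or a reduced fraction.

19/3

1. [C1‖L1]  r_C1² − 361/9 = 0  ⇒  r_C1 = 19/3 (r>0 drops 1)
2. [C1‖L2]  r_C1² − 361/9 = 0  ⇒  r_C1 = 19/3 (r>0 drops 1)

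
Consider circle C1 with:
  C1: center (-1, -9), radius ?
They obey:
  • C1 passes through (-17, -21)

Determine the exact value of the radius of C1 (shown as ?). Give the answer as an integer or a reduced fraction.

20

1. [C1∋P]  r_C1² − 400 = 0  ⇒  r_C1 = 20 (r>0 drops 1)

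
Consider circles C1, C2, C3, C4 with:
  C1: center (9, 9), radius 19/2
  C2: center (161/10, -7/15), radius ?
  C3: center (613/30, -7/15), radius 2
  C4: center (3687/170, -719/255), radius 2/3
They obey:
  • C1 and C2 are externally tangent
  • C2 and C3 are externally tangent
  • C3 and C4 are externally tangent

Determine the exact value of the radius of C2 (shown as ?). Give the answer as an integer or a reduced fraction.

1. [ext C1·C2]  r_C2² + 19r_C2 − 448/9 = 0  ⇒  r_C2 = 7/3 (r>0 drops 1)
2. [ext C2·C3]  r_C2² + 4r_C2 − 133/9 = 0  ⇒  r_C2 = 7/3 (r>0 drops 1)

7/3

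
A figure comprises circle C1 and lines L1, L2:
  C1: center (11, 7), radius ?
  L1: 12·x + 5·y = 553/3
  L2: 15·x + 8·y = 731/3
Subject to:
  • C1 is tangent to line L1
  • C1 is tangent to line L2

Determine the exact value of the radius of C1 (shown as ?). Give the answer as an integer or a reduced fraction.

4/3

1. [C1‖L1]  r_C1² − 16/9 = 0  ⇒  r_C1 = 4/3 (r>0 drops 1)
2. [C1‖L2]  r_C1² − 16/9 = 0  ⇒  r_C1 = 4/3 (r>0 drops 1)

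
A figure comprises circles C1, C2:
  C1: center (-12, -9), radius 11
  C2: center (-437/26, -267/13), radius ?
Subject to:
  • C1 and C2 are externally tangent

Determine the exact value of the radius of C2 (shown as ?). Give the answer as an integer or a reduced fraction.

3/2

1. [ext C1·C2]  r_C2² + 22r_C2 − 141/4 = 0  ⇒  r_C2 = 3/2 (r>0 drops 1)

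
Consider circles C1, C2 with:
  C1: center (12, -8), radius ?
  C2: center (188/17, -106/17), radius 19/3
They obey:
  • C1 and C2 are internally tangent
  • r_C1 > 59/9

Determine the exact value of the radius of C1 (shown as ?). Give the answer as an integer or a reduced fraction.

25/3

1. [int C1,C2]  r_C1² − (38/3)r_C1 + 325/9 = 0  ⇒  r_C1 = 13/3 or 25/3
2. given r_C1 > 59/9: keep 25/3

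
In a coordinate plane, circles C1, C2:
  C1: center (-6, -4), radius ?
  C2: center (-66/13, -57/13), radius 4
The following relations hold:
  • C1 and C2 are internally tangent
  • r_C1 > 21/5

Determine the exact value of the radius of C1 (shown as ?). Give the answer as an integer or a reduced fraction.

5

1. [int C1,C2]  r_C1² − 8r_C1 + 15 = 0  ⇒  r_C1 = 3 or 5
2. given r_C1 > 21/5: keep 5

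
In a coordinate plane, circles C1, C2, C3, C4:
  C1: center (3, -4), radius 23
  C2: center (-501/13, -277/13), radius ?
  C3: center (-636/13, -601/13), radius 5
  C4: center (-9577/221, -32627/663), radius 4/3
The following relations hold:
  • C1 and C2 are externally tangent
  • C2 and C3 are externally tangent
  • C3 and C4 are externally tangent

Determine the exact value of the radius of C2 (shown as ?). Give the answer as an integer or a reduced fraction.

1. [ext C1·C2]  r_C2² + 46r_C2 − 1496 = 0  ⇒  r_C2 = 22 (r>0 drops 1)
2. [ext C2·C3]  r_C2² + 10r_C2 − 704 = 0  ⇒  r_C2 = 22 (r>0 drops 1)

22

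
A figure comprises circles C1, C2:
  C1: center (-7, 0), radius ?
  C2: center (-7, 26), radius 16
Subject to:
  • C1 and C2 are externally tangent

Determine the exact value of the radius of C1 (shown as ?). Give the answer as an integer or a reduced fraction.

1. [ext C1·C2]  r_C1² + 32r_C1 − 420 = 0  ⇒  r_C1 = 10 (r>0 drops 1)

10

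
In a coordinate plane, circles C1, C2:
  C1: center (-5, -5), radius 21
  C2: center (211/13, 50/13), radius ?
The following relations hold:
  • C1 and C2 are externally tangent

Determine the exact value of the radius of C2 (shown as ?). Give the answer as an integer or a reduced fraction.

1. [ext C1·C2]  r_C2² + 42r_C2 − 88 = 0  ⇒  r_C2 = 2 (r>0 drops 1)

2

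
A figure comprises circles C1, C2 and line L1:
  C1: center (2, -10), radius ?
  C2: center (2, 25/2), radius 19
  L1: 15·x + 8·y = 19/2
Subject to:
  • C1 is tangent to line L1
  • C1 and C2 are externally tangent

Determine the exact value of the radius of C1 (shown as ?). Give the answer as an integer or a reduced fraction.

7/2

1. [C1‖L1]  r_C1² − 49/4 = 0  ⇒  r_C1 = 7/2 (r>0 drops 1)
2. [ext C1·C2]  r_C1² + 38r_C1 − 581/4 = 0  ⇒  r_C1 = 7/2 (r>0 drops 1)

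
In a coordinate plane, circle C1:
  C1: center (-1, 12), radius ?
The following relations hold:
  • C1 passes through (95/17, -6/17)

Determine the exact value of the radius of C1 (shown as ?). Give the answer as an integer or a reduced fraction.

1. [C1∋P]  r_C1² − 196 = 0  ⇒  r_C1 = 14 (r>0 drops 1)

14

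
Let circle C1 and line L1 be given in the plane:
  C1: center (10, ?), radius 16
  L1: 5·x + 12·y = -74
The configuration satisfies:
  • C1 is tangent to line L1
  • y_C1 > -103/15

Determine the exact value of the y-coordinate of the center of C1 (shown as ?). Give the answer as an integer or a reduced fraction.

7

1. [C1‖L1]  y_C1² + (62/3)y_C1 − 581/3 = 0  ⇒  y_C1 = -83/3 or 7
2. given y_C1 > -103/15: keep 7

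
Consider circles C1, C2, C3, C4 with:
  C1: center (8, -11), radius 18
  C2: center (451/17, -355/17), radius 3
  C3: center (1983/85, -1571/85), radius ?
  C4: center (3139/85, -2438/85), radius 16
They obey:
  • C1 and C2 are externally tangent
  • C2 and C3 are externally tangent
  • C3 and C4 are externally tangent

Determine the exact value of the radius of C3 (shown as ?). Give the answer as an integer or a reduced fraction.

1. [ext C2·C3]  r_C3² + 6r_C3 − 7 = 0  ⇒  r_C3 = 1 (r>0 drops 1)
2. [ext C3·C4]  r_C3² + 32r_C3 − 33 = 0  ⇒  r_C3 = 1 (r>0 drops 1)

1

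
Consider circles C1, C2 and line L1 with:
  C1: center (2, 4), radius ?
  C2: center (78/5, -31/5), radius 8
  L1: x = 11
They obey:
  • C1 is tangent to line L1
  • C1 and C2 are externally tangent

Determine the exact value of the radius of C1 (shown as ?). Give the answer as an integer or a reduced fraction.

1. [C1‖L1]  r_C1² − 81 = 0  ⇒  r_C1 = 9 (r>0 drops 1)
2. [ext C1·C2]  r_C1² + 16r_C1 − 225 = 0  ⇒  r_C1 = 9 (r>0 drops 1)

9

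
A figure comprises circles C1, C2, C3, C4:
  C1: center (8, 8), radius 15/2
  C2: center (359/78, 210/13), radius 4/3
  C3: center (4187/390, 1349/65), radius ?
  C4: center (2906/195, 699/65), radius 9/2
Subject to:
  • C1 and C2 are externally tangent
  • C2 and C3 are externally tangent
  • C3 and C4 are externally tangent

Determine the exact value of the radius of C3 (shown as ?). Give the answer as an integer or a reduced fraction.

19/3

1. [ext C2·C3]  r_C3² + (8/3)r_C3 − 57 = 0  ⇒  r_C3 = 19/3 (r>0 drops 1)
2. [ext C3·C4]  r_C3² + 9r_C3 − 874/9 = 0  ⇒  r_C3 = 19/3 (r>0 drops 1)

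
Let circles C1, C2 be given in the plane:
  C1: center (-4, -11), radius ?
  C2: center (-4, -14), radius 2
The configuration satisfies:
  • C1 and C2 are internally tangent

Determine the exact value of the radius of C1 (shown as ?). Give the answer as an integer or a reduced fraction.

5

1. [int C1,C2]  r_C1² − 4r_C1 − 5 = 0  ⇒  r_C1 = 5 (r>0 drops 1)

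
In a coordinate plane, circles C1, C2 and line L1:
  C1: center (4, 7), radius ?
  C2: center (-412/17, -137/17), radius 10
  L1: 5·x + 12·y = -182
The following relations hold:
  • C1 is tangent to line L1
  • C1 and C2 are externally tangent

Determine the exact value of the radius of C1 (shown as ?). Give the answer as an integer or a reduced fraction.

22

1. [C1‖L1]  r_C1² − 484 = 0  ⇒  r_C1 = 22 (r>0 drops 1)
2. [ext C1·C2]  r_C1² + 20r_C1 − 924 = 0  ⇒  r_C1 = 22 (r>0 drops 1)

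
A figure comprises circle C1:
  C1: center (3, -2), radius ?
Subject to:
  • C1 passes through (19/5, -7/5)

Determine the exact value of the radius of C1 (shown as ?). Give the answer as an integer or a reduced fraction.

1. [C1∋P]  r_C1² − 1 = 0  ⇒  r_C1 = 1 (r>0 drops 1)

1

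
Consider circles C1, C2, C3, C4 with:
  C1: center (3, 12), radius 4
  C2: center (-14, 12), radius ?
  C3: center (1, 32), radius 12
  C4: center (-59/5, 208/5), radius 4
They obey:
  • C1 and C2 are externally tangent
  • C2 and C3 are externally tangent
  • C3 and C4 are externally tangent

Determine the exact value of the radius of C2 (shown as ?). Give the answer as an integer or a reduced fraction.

1. [ext C1·C2]  r_C2² + 8r_C2 − 273 = 0  ⇒  r_C2 = 13 (r>0 drops 1)
2. [ext C2·C3]  r_C2² + 24r_C2 − 481 = 0  ⇒  r_C2 = 13 (r>0 drops 1)

13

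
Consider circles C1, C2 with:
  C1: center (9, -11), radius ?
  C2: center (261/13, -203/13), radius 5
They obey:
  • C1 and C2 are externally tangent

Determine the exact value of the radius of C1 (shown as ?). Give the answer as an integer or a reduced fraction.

7

1. [ext C1·C2]  r_C1² + 10r_C1 − 119 = 0  ⇒  r_C1 = 7 (r>0 drops 1)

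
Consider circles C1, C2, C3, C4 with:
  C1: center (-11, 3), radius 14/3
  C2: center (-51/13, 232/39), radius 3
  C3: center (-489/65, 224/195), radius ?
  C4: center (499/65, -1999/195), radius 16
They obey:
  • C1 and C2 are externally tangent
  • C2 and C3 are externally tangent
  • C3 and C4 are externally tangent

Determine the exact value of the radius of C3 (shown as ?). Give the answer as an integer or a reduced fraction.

3

1. [ext C2·C3]  r_C3² + 6r_C3 − 27 = 0  ⇒  r_C3 = 3 (r>0 drops 1)
2. [ext C3·C4]  r_C3² + 32r_C3 − 105 = 0  ⇒  r_C3 = 3 (r>0 drops 1)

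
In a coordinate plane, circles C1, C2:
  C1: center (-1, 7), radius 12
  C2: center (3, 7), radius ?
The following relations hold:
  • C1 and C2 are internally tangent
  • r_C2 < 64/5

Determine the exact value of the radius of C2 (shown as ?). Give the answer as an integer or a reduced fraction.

8

1. [int C1,C2]  r_C2² − 24r_C2 + 128 = 0  ⇒  r_C2 = 8 or 16
2. given r_C2 < 64/5: keep 8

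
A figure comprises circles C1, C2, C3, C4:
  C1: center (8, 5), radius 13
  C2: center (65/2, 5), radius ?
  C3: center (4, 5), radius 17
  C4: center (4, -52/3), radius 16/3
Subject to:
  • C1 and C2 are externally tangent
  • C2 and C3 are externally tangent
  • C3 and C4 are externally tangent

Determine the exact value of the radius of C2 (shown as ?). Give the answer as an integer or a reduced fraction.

1. [ext C1·C2]  r_C2² + 26r_C2 − 1725/4 = 0  ⇒  r_C2 = 23/2 (r>0 drops 1)
2. [ext C2·C3]  r_C2² + 34r_C2 − 2093/4 = 0  ⇒  r_C2 = 23/2 (r>0 drops 1)

23/2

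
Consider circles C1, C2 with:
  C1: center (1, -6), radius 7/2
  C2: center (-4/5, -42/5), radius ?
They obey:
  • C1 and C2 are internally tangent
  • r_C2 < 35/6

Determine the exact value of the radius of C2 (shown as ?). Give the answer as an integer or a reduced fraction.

1. [int C1,C2]  r_C2² − 7r_C2 + 13/4 = 0  ⇒  r_C2 = 1/2 or 13/2
2. given r_C2 < 35/6: keep 1/2

1/2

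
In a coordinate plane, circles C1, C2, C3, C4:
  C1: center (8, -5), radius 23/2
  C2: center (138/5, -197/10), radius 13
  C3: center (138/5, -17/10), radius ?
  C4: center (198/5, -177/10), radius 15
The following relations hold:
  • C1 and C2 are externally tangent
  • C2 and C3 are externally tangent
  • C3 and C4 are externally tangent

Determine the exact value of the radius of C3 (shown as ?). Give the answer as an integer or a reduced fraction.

5

1. [ext C2·C3]  r_C3² + 26r_C3 − 155 = 0  ⇒  r_C3 = 5 (r>0 drops 1)
2. [ext C3·C4]  r_C3² + 30r_C3 − 175 = 0  ⇒  r_C3 = 5 (r>0 drops 1)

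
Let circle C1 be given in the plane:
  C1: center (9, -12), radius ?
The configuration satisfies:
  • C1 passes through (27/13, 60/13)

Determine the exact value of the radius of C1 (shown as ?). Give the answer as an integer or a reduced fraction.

18

1. [C1∋P]  r_C1² − 324 = 0  ⇒  r_C1 = 18 (r>0 drops 1)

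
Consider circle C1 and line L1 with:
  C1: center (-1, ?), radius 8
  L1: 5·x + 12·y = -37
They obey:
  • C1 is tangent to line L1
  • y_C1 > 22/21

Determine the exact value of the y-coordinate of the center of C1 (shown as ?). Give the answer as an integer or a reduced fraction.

6

1. [C1‖L1]  y_C1² + (16/3)y_C1 − 68 = 0  ⇒  y_C1 = -34/3 or 6
2. given y_C1 > 22/21: keep 6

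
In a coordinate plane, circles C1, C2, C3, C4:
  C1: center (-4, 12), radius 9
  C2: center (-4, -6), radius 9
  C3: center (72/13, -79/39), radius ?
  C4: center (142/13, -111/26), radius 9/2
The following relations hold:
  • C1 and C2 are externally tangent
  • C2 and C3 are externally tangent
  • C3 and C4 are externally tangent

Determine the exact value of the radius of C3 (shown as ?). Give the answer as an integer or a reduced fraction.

4/3

1. [ext C2·C3]  r_C3² + 18r_C3 − 232/9 = 0  ⇒  r_C3 = 4/3 (r>0 drops 1)
2. [ext C3·C4]  r_C3² + 9r_C3 − 124/9 = 0  ⇒  r_C3 = 4/3 (r>0 drops 1)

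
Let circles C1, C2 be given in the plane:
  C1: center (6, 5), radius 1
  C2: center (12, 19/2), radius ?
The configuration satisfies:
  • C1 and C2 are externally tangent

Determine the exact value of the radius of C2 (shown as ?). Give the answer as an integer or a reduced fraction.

1. [ext C1·C2]  r_C2² + 2r_C2 − 221/4 = 0  ⇒  r_C2 = 13/2 (r>0 drops 1)

13/2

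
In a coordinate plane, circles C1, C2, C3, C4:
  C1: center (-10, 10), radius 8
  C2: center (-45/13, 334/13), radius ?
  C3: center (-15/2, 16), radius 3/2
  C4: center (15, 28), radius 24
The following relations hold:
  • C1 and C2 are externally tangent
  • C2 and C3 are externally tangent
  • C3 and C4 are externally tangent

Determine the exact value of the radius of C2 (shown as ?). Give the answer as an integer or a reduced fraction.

9

1. [ext C1·C2]  r_C2² + 16r_C2 − 225 = 0  ⇒  r_C2 = 9 (r>0 drops 1)
2. [ext C2·C3]  r_C2² + 3r_C2 − 108 = 0  ⇒  r_C2 = 9 (r>0 drops 1)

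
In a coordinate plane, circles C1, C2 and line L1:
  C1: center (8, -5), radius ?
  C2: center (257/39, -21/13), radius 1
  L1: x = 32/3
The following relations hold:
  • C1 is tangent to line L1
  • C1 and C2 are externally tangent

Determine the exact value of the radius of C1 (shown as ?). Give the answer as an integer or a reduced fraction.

1. [C1‖L1]  r_C1² − 64/9 = 0  ⇒  r_C1 = 8/3 (r>0 drops 1)
2. [ext C1·C2]  r_C1² + 2r_C1 − 112/9 = 0  ⇒  r_C1 = 8/3 (r>0 drops 1)

8/3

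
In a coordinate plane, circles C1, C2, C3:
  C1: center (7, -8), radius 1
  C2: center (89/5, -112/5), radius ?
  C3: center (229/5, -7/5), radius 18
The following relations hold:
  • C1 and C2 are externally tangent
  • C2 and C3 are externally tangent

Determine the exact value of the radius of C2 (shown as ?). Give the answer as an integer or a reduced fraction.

1. [ext C1·C2]  r_C2² + 2r_C2 − 323 = 0  ⇒  r_C2 = 17 (r>0 drops 1)
2. [ext C2·C3]  r_C2² + 36r_C2 − 901 = 0  ⇒  r_C2 = 17 (r>0 drops 1)

17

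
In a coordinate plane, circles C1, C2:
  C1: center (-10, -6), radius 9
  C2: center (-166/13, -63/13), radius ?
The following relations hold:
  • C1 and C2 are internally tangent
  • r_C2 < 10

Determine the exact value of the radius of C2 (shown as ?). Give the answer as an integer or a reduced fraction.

1. [int C1,C2]  r_C2² − 18r_C2 + 72 = 0  ⇒  r_C2 = 6 or 12
2. given r_C2 < 10: keep 6

6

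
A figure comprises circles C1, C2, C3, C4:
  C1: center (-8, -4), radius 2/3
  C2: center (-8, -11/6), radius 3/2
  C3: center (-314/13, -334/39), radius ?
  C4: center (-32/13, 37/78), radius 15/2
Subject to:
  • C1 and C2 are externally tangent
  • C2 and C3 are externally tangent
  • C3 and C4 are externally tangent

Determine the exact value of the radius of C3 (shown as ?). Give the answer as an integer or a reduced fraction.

16

1. [ext C2·C3]  r_C3² + 3r_C3 − 304 = 0  ⇒  r_C3 = 16 (r>0 drops 1)
2. [ext C3·C4]  r_C3² + 15r_C3 − 496 = 0  ⇒  r_C3 = 16 (r>0 drops 1)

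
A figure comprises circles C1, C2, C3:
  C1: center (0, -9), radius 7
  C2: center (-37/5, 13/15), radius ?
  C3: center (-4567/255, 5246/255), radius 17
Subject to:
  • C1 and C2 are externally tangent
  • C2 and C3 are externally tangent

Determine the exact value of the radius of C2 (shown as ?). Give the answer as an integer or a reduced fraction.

1. [ext C1·C2]  r_C2² + 14r_C2 − 928/9 = 0  ⇒  r_C2 = 16/3 (r>0 drops 1)
2. [ext C2·C3]  r_C2² + 34r_C2 − 1888/9 = 0  ⇒  r_C2 = 16/3 (r>0 drops 1)

16/3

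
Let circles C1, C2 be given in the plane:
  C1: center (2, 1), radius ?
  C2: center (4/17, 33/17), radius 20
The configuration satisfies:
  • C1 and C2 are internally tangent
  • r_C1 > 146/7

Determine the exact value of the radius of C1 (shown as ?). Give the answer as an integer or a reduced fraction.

22

1. [int C1,C2]  r_C1² − 40r_C1 + 396 = 0  ⇒  r_C1 = 18 or 22
2. given r_C1 > 146/7: keep 22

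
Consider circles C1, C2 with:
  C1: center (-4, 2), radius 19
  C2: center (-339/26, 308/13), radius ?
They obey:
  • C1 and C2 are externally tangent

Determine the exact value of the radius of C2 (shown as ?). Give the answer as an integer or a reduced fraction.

9/2

1. [ext C1·C2]  r_C2² + 38r_C2 − 765/4 = 0  ⇒  r_C2 = 9/2 (r>0 drops 1)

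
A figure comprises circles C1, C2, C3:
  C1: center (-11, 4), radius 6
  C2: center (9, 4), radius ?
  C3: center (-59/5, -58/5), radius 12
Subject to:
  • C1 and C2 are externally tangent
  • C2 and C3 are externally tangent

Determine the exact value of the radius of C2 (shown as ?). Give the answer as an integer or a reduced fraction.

14

1. [ext C1·C2]  r_C2² + 12r_C2 − 364 = 0  ⇒  r_C2 = 14 (r>0 drops 1)
2. [ext C2·C3]  r_C2² + 24r_C2 − 532 = 0  ⇒  r_C2 = 14 (r>0 drops 1)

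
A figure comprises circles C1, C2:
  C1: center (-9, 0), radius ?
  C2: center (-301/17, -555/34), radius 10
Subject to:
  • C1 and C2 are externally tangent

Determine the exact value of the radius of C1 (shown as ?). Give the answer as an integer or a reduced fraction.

1. [ext C1·C2]  r_C1² + 20r_C1 − 969/4 = 0  ⇒  r_C1 = 17/2 (r>0 drops 1)

17/2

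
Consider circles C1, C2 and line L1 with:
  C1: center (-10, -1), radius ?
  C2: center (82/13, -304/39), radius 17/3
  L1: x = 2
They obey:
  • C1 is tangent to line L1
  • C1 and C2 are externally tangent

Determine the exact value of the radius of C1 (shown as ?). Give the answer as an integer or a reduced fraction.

12

1. [C1‖L1]  r_C1² − 144 = 0  ⇒  r_C1 = 12 (r>0 drops 1)
2. [ext C1·C2]  r_C1² + (34/3)r_C1 − 280 = 0  ⇒  r_C1 = 12 (r>0 drops 1)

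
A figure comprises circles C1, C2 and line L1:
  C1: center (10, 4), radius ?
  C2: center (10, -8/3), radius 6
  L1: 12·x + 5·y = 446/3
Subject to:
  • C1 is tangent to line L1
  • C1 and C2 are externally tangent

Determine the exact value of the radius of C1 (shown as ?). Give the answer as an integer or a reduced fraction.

2/3

1. [C1‖L1]  r_C1² − 4/9 = 0  ⇒  r_C1 = 2/3 (r>0 drops 1)
2. [ext C1·C2]  r_C1² + 12r_C1 − 76/9 = 0  ⇒  r_C1 = 2/3 (r>0 drops 1)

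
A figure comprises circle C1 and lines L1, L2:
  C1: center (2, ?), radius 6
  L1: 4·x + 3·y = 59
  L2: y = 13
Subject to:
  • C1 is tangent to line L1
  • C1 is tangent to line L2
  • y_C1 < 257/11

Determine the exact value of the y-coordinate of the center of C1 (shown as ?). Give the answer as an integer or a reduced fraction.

7

1. [C1‖L1]  y_C1² − 34y_C1 + 189 = 0  ⇒  y_C1 = 7 or 27
2. [C1‖L2]  y_C1² − 26y_C1 + 133 = 0  ⇒  y_C1 = 7 or 19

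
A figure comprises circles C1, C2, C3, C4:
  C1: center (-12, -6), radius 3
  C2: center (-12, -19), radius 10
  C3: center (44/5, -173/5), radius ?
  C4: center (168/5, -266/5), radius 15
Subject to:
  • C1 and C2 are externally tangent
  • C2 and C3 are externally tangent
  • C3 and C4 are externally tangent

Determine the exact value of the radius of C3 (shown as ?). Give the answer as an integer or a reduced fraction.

16

1. [ext C2·C3]  r_C3² + 20r_C3 − 576 = 0  ⇒  r_C3 = 16 (r>0 drops 1)
2. [ext C3·C4]  r_C3² + 30r_C3 − 736 = 0  ⇒  r_C3 = 16 (r>0 drops 1)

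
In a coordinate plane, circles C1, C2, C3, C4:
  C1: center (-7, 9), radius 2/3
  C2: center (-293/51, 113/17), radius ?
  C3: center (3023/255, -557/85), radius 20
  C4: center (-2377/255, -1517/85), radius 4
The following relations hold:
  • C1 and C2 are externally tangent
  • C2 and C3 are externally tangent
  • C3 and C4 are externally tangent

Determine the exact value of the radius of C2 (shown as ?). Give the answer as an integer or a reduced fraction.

1. [ext C1·C2]  r_C2² + (4/3)r_C2 − 20/3 = 0  ⇒  r_C2 = 2 (r>0 drops 1)
2. [ext C2·C3]  r_C2² + 40r_C2 − 84 = 0  ⇒  r_C2 = 2 (r>0 drops 1)

2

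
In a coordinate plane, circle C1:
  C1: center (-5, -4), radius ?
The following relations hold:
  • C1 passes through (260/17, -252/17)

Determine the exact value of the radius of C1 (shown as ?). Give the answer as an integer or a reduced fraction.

1. [C1∋P]  r_C1² − 529 = 0  ⇒  r_C1 = 23 (r>0 drops 1)

23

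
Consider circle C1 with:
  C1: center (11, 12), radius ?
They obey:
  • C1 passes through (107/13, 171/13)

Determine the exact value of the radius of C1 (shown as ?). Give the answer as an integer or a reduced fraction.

1. [C1∋P]  r_C1² − 9 = 0  ⇒  r_C1 = 3 (r>0 drops 1)

3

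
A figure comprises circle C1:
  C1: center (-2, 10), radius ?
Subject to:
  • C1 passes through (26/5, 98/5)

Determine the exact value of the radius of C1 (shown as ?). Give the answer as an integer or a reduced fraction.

12

1. [C1∋P]  r_C1² − 144 = 0  ⇒  r_C1 = 12 (r>0 drops 1)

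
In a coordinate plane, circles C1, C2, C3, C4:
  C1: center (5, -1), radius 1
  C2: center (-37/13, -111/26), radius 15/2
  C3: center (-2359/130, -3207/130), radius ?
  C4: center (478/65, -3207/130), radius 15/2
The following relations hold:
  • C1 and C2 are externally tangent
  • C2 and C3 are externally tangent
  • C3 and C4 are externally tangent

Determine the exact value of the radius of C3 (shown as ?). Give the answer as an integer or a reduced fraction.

18

1. [ext C2·C3]  r_C3² + 15r_C3 − 594 = 0  ⇒  r_C3 = 18 (r>0 drops 1)
2. [ext C3·C4]  r_C3² + 15r_C3 − 594 = 0  ⇒  r_C3 = 18 (r>0 drops 1)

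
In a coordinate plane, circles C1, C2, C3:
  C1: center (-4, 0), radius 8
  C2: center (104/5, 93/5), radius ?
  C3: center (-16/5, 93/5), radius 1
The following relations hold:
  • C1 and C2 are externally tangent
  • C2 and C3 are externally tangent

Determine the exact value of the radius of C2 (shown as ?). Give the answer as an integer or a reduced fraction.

23

1. [ext C1·C2]  r_C2² + 16r_C2 − 897 = 0  ⇒  r_C2 = 23 (r>0 drops 1)
2. [ext C2·C3]  r_C2² + 2r_C2 − 575 = 0  ⇒  r_C2 = 23 (r>0 drops 1)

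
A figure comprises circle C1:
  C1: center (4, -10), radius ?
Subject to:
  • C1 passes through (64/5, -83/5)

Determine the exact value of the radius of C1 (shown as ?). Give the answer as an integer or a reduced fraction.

1. [C1∋P]  r_C1² − 121 = 0  ⇒  r_C1 = 11 (r>0 drops 1)

11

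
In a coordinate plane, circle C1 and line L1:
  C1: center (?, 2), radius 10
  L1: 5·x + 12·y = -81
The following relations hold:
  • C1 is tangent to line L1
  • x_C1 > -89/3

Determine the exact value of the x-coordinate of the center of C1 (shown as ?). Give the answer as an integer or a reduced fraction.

1. [C1‖L1]  x_C1² + 42x_C1 − 235 = 0  ⇒  x_C1 = -47 or 5
2. given x_C1 > -89/3: keep 5

5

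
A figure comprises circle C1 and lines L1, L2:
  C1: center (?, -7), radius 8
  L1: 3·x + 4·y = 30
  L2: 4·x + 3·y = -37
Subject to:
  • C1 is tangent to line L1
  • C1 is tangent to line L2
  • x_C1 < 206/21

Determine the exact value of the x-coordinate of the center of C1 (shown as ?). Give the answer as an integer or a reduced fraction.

6

1. [C1‖L1]  x_C1² − (116/3)x_C1 + 196 = 0  ⇒  x_C1 = 6 or 98/3
2. [C1‖L2]  x_C1² + 8x_C1 − 84 = 0  ⇒  x_C1 = -14 or 6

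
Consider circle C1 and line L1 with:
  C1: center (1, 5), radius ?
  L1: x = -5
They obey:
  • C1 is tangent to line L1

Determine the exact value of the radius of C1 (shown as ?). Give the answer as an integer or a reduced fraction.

6

1. [C1‖L1]  r_C1² − 36 = 0  ⇒  r_C1 = 6 (r>0 drops 1)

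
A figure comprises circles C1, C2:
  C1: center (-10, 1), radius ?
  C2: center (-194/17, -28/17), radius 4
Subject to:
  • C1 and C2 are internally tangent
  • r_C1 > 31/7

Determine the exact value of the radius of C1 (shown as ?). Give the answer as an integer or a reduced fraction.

1. [int C1,C2]  r_C1² − 8r_C1 + 7 = 0  ⇒  r_C1 = 1 or 7
2. given r_C1 > 31/7: keep 7

7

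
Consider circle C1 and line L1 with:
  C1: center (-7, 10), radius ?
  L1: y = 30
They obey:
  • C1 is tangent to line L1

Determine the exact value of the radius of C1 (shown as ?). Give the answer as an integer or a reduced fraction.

1. [C1‖L1]  r_C1² − 400 = 0  ⇒  r_C1 = 20 (r>0 drops 1)

20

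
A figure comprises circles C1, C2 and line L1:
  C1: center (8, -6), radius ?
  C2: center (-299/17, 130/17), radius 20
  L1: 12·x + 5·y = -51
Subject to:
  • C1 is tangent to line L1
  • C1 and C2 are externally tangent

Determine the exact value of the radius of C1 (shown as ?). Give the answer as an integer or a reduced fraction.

1. [C1‖L1]  r_C1² − 81 = 0  ⇒  r_C1 = 9 (r>0 drops 1)
2. [ext C1·C2]  r_C1² + 40r_C1 − 441 = 0  ⇒  r_C1 = 9 (r>0 drops 1)

9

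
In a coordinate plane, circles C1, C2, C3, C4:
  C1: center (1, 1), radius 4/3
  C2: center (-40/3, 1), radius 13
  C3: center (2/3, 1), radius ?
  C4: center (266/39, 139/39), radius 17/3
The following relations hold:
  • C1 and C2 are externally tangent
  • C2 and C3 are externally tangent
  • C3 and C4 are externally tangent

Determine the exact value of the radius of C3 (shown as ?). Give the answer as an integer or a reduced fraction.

1. [ext C2·C3]  r_C3² + 26r_C3 − 27 = 0  ⇒  r_C3 = 1 (r>0 drops 1)
2. [ext C3·C4]  r_C3² + (34/3)r_C3 − 37/3 = 0  ⇒  r_C3 = 1 (r>0 drops 1)

1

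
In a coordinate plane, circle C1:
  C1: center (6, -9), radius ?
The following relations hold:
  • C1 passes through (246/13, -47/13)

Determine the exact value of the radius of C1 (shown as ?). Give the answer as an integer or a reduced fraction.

1. [C1∋P]  r_C1² − 196 = 0  ⇒  r_C1 = 14 (r>0 drops 1)

14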